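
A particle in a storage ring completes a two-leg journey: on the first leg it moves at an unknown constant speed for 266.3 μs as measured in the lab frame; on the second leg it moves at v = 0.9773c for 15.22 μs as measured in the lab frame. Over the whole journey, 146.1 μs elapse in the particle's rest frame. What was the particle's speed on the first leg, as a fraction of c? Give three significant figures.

Leg 1: speed unknown; τ_1 = 266.3/γ_1.
Leg 2: γ = 1/√(1 − 0.9773²) = 1/√0.04488 = 4.720; τ_2 = 15.22/4.720 = 3.225 μs.
Total proper time: τ_1 + 3.225 = 146.1, so τ_1 = 146.1 − 3.225 = 142.9 μs.
γ_1 = 266.3/142.9 = 1.864; β = √(1 − 1/γ²) = √0.7121.

β = 0.844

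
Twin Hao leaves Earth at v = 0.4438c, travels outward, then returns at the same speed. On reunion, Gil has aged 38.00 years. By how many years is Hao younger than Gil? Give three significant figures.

γ = 1/√(1 − 0.4438²) = 1/√0.8030 = 1.116
Hao's elapsed proper time: τ = 38.00/1.116 = 34.05 years.
Age gap = Δt − τ = 38.00 − 34.05 years.

Δt − τ = 3.95 years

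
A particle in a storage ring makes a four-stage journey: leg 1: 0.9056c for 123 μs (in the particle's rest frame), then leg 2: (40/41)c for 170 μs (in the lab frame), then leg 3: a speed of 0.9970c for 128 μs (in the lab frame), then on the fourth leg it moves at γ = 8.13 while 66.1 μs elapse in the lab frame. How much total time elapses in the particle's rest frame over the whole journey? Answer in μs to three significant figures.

τ = 178 μs

Leg 1: 123 μs is already measured in the particle's rest frame.
Leg 2: γ = 1/√(1 − (40/41)²) = 41/9 ≈ 4.556; τ_2 = 170/4.556 = 37.32 μs.
Leg 3: γ = 1/√(1 − 0.9970²) = 1/√0.005991 = 12.92; τ_3 = 128/12.92 = 9.907 μs.
Leg 4: γ = 8.13; τ_4 = 66.1/8.130 = 8.130 μs.
Total: 123.0 + 37.32 + 9.907 + 8.130 μs.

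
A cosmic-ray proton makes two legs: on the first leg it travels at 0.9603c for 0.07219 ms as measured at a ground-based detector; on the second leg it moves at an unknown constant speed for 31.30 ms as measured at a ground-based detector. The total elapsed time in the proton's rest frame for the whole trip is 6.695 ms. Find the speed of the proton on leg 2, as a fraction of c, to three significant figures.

Leg 1: γ = 1/√(1 − 0.9603²) = 1/√0.07782 = 3.585; τ_1 = 0.07219/3.585 = 0.02014 ms.
Leg 2: speed unknown; τ_2 = 31.30/γ_2.
Total proper time: 0.02014 + τ_2 = 6.695, so τ_2 = 6.695 − 0.02014 = 6.675 ms.
γ_2 = 31.30/6.675 = 4.689; β = √(1 − 1/γ²) = √0.9545.

β = 0.977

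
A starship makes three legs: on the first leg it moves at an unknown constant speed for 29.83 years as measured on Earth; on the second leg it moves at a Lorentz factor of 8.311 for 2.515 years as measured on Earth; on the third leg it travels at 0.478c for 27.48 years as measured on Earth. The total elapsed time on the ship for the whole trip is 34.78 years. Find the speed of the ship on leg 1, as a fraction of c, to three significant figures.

Leg 1: speed unknown; τ_1 = 29.83/γ_1.
Leg 2: γ = 8.311; τ_2 = 2.515/8.311 = 0.3026 years.
Leg 3: γ = 1/√(1 − 0.478²) = 1/√0.7715 = 1.138; τ_3 = 27.48/1.138 = 24.14 years.
Total proper time: τ_1 + 0.3026 + 24.14 = 34.78, so τ_1 = 34.78 − 24.44 = 10.34 years.
γ_1 = 29.83/10.34 = 2.885; β = √(1 − 1/γ²) = √0.8798.

β = 0.938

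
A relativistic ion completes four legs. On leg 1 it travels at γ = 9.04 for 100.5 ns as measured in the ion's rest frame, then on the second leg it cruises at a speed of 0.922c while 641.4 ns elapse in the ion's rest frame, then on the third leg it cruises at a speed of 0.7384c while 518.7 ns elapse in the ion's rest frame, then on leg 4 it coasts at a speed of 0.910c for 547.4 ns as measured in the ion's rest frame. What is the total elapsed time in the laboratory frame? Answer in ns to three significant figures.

Leg 1: γ = 9.04; Δt_1 = 9.040 × 100.5 = 908.5 ns.
Leg 2: γ = 1/√(1 − 0.922²) = 1/√0.1499 = 2.583; Δt_2 = 2.583 × 641.4 = 1657 ns.
Leg 3: γ = 1/√(1 − 0.7384²) = 1/√0.4548 = 1.483; Δt_3 = 1.483 × 518.7 = 769.2 ns.
Leg 4: γ = 1/√(1 − 0.910²) = 1/√0.1719 = 2.412; Δt_4 = 2.412 × 547.4 = 1320 ns.
Total: 908.5 + 1657 + 769.2 + 1320 ns.

Δt = 4650 ns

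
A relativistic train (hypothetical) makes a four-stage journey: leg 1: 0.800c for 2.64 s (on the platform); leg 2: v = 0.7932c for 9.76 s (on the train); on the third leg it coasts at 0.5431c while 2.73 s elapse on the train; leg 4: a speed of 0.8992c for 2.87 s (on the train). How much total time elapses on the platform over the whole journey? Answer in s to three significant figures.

Leg 1: 2.64 s is already measured on the platform.
Leg 2: γ = 1/√(1 − 0.7932²) = 1/√0.3708 = 1.642; Δt_2 = 1.642 × 9.76 = 16.03 s.
Leg 3: γ = 1/√(1 − 0.5431²) = 1/√0.7050 = 1.191; Δt_3 = 1.191 × 2.73 = 3.251 s.
Leg 4: γ = 1/√(1 − 0.8992²) = 1/√0.1914 = 2.286; Δt_4 = 2.286 × 2.87 = 6.559 s.
Total: 2.640 + 16.03 + 3.251 + 6.559 s.

Δt = 28.5 s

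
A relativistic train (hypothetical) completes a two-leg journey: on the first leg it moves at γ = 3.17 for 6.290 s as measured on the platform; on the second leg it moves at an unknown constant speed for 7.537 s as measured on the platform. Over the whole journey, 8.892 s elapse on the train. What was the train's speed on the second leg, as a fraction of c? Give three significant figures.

Leg 1: γ = 3.17; τ_1 = 6.290/3.170 = 1.984 s.
Leg 2: speed unknown; τ_2 = 7.537/γ_2.
Total proper time: 1.984 + τ_2 = 8.892, so τ_2 = 8.892 − 1.984 = 6.908 s.
γ_2 = 7.537/6.908 = 1.091; β = √(1 − 1/γ²) = √0.1600.

β = 0.400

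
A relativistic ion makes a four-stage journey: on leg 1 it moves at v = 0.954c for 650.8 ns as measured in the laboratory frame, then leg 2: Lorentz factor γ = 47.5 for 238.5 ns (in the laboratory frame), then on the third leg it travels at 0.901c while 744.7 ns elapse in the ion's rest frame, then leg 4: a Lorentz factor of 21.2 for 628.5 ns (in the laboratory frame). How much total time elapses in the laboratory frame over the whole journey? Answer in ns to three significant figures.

Leg 1: 650.8 ns is already measured in the laboratory frame.
Leg 2: 238.5 ns is already measured in the laboratory frame.
Leg 3: γ = 1/√(1 − 0.901²) = 1/√0.1882 = 2.305; Δt_3 = 2.305 × 744.7 = 1717 ns.
Leg 4: 628.5 ns is already measured in the laboratory frame.
Total: 650.8 + 238.5 + 1717 + 628.5 ns.

Δt = 3230 ns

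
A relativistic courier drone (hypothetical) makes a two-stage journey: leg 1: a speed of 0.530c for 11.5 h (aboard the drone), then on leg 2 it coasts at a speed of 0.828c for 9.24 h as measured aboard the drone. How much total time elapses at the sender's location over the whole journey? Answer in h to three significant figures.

Δt = 30.0 h

Leg 1: γ = 1/√(1 − 0.530²) = 1/√0.7191 = 1.179; Δt_1 = 1.179 × 11.5 = 13.56 h.
Leg 2: γ = 1/√(1 − 0.828²) = 1/√0.3144 = 1.783; Δt_2 = 1.783 × 9.24 = 16.48 h.
Total: 13.56 + 16.48 h.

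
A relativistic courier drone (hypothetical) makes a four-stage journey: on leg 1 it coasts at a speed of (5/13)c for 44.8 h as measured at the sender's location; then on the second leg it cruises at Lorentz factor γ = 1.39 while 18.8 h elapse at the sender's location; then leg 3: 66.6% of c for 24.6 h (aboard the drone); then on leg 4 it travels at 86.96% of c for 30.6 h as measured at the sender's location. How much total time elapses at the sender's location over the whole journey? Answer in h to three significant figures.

Leg 1: 44.8 h is already measured at the sender's location.
Leg 2: 18.8 h is already measured at the sender's location.
Leg 3: β = 0.666; γ = 1/√(1 − 0.666²) = 1/√0.5564 = 1.341; Δt_3 = 1.341 × 24.6 = 32.98 h.
Leg 4: 30.6 h is already measured at the sender's location.
Total: 44.80 + 18.80 + 32.98 + 30.60 h.

Δt = 127 h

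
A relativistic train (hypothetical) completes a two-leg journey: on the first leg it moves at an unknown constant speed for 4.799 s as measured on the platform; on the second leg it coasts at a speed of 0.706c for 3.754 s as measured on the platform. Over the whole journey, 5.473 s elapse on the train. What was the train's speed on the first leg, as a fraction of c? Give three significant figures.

Leg 1: speed unknown; τ_1 = 4.799/γ_1.
Leg 2: γ = 1/√(1 − 0.706²) = 1/√0.5016 = 1.412; τ_2 = 3.754/1.412 = 2.659 s.
Total proper time: τ_1 + 2.659 = 5.473, so τ_1 = 5.473 − 2.659 = 2.814 s.
γ_1 = 4.799/2.814 = 1.705; β = √(1 − 1/γ²) = √0.6561.

β = 0.810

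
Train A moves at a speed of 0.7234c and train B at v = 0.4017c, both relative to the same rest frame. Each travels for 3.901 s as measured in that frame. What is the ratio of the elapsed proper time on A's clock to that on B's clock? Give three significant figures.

A: γ = 1/√(1 − 0.7234²) = 1/√0.4767 = 1.448. B: γ = 1/√(1 − 0.4017²) = 1/√0.8386 = 1.092.
τ_A/τ_B = γ_B/γ_A = 1.092/1.448 = 0.7539, so τ_A/τ_B = 0.7539.

τ_A/τ_B = 0.754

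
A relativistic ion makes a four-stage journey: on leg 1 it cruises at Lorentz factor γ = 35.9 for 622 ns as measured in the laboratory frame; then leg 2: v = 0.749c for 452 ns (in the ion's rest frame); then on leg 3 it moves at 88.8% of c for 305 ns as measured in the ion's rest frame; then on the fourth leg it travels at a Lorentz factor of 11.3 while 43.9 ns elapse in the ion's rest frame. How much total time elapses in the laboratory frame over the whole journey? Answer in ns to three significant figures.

Δt = 2460 ns

Leg 1: 622 ns is already measured in the laboratory frame.
Leg 2: γ = 1/√(1 − 0.749²) = 1/√0.4390 = 1.509; Δt_2 = 1.509 × 452 = 682.2 ns.
Leg 3: β = 0.888; γ = 1/√(1 − 0.888²) = 1/√0.2115 = 2.175; Δt_3 = 2.175 × 305 = 663.3 ns.
Leg 4: γ = 11.3; Δt_4 = 11.30 × 43.9 = 496.1 ns.
Total: 622.0 + 682.2 + 663.3 + 496.1 ns.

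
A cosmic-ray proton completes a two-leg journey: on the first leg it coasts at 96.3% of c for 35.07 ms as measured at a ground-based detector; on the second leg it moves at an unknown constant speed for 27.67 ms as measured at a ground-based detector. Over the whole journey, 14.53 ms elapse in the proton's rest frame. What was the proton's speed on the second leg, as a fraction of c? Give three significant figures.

Leg 1: β = 0.963; γ = 1/√(1 − 0.963²) = 1/√0.07263 = 3.711; τ_1 = 35.07/3.711 = 9.451 ms.
Leg 2: speed unknown; τ_2 = 27.67/γ_2.
Total proper time: 9.451 + τ_2 = 14.53, so τ_2 = 14.53 − 9.451 = 5.079 ms.
γ_2 = 27.67/5.079 = 5.448; β = √(1 − 1/γ²) = √0.9663.

β = 0.983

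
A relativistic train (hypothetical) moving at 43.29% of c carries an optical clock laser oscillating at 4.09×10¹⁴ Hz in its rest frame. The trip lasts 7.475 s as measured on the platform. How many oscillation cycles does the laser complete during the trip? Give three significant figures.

N = 2.76×10¹⁵

β = 0.4329; γ = 1/√(1 − 0.4329²) = 1/√0.8126 = 1.109
The oscillator's own cycle count is N = f × τ where τ is the proper time on the train. τ = Δt/γ = 7.475/1.109 = 6.738 s = 6.738×10⁰ s.
N = 4.09×10¹⁴ × 6.738×10⁰ = 2.756×10¹⁵.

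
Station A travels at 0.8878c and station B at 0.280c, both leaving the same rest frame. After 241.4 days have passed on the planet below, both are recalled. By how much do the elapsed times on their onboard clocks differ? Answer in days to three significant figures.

|τ_A − τ_B| = 121 days

A: γ = 1/√(1 − 0.8878²) = 1/√0.2118 = 2.173; τ_A = 241.4/2.173 = 111.1 days.
B: γ = 1/√(1 − 0.280²) = 25/24 ≈ 1.042; τ_B = 241.4/1.042 = 231.7 days.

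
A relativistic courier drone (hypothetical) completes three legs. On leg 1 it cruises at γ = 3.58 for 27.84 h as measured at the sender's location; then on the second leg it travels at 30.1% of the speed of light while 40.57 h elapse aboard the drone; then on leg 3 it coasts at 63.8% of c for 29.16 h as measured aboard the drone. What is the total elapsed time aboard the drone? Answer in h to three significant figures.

τ = 77.5 h

Leg 1: γ = 3.58; τ_1 = 27.84/3.580 = 7.777 h.
Leg 2: 40.57 h is already measured aboard the drone.
Leg 3: 29.16 h is already measured aboard the drone.
Total: 7.777 + 40.57 + 29.16 h.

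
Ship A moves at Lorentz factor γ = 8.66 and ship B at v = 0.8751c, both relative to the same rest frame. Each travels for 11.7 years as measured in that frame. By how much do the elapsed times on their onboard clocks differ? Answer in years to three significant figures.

A: γ = 8.66; τ_A = 11.7/8.660 = 1.351 years.
B: γ = 1/√(1 − 0.8751²) = 1/√0.2342 = 2.066; τ_B = 11.7/2.066 = 5.662 years.

|τ_A − τ_B| = 4.31 years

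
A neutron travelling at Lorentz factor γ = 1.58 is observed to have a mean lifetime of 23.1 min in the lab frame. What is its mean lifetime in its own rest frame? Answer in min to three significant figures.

γ = 1.58
The lab-frame lifetime is the dilated interval; the proper lifetime is τ₀ = Δt/γ = 23.1/1.580 min.

τ₀ = 14.6 min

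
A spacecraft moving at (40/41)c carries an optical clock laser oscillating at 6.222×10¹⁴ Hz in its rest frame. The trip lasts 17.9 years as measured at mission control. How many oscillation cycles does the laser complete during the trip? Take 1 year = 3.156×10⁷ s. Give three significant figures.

N = 7.72×10²²

γ = 1/√(1 − (40/41)²) = 41/9 ≈ 4.556
The oscillator's own cycle count is N = f × τ where τ is the proper time aboard the spacecraft. τ = Δt/γ = 17.9/4.556 = 3.929 years = 1.240×10⁸ s.
N = 6.222×10¹⁴ × 1.240×10⁸ = 7.716×10²².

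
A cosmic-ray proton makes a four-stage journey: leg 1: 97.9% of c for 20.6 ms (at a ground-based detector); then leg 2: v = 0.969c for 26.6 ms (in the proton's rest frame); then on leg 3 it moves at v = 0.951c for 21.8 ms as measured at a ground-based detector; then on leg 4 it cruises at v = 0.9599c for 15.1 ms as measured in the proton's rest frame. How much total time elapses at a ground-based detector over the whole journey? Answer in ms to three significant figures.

Leg 1: 20.6 ms is already measured at a ground-based detector.
Leg 2: γ = 1/√(1 − 0.969²) = 1/√0.06104 = 4.048; Δt_2 = 4.048 × 26.6 = 107.7 ms.
Leg 3: 21.8 ms is already measured at a ground-based detector.
Leg 4: γ = 1/√(1 − 0.9599²) = 1/√0.07859 = 3.567; Δt_4 = 3.567 × 15.1 = 53.86 ms.
Total: 20.60 + 107.7 + 21.80 + 53.86 ms.

Δt = 204 ms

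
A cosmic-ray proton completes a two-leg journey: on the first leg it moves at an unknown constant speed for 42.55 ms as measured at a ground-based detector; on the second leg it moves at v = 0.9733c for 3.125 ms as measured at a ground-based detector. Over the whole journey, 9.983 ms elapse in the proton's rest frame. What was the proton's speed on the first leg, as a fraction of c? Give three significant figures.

β = 0.976

Leg 1: speed unknown; τ_1 = 42.55/γ_1.
Leg 2: γ = 1/√(1 − 0.9733²) = 1/√0.05269 = 4.357; τ_2 = 3.125/4.357 = 0.7173 ms.
Total proper time: τ_1 + 0.7173 = 9.983, so τ_1 = 9.983 − 0.7173 = 9.266 ms.
γ_1 = 42.55/9.266 = 4.592; β = √(1 − 1/γ²) = √0.9526.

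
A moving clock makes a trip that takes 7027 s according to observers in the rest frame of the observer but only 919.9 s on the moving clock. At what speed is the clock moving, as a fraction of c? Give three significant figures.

The proper time is measured on the moving clock (both events occur at the clock's location); Δt is measured in the rest frame of the observer. γ = Δt/τ = 7027/919.9 = 7.639.
β = √(1 − 1/γ²) = √(1 − 0.01714) = √0.9829

β = 0.991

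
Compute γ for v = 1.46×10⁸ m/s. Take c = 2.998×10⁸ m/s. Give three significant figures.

β = 1.46×10⁸/2.998×10⁸ = 0.4870; γ = 1/√(1 − 0.4870²) = 1.145

γ = 1.14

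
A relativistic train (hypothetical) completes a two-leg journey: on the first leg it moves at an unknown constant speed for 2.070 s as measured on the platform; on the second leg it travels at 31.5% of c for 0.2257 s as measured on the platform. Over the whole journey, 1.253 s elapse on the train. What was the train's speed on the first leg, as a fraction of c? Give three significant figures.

Leg 1: speed unknown; τ_1 = 2.070/γ_1.
Leg 2: β = 0.315; γ = 1/√(1 − 0.315²) = 1/√0.9008 = 1.054; τ_2 = 0.2257/1.054 = 0.2142 s.
Total proper time: τ_1 + 0.2142 = 1.253, so τ_1 = 1.253 − 0.2142 = 1.039 s.
γ_1 = 2.070/1.039 = 1.993; β = √(1 − 1/γ²) = √0.7482.

β = 0.865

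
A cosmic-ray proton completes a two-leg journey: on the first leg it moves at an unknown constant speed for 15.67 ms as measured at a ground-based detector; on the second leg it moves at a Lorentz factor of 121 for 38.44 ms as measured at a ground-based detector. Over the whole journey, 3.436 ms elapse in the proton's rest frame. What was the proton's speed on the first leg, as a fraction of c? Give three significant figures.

β = 0.980

Leg 1: speed unknown; τ_1 = 15.67/γ_1.
Leg 2: γ = 121; τ_2 = 38.44/121.0 = 0.3177 ms.
Total proper time: τ_1 + 0.3177 = 3.436, so τ_1 = 3.436 − 0.3177 = 3.118 ms.
γ_1 = 15.67/3.118 = 5.025; β = √(1 − 1/γ²) = √0.9604.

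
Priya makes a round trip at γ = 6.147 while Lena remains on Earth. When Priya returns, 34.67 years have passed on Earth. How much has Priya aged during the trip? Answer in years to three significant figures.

γ = 6.147
Priya's clock measures proper time along the trip: τ = Δt/γ = 34.67/6.147 years.

τ = 5.64 years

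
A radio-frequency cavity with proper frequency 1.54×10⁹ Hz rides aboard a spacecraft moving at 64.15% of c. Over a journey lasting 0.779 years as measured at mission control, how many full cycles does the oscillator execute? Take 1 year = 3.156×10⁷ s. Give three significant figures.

N = 2.90×10¹⁶

β = 0.6415; γ = 1/√(1 − 0.6415²) = 1/√0.5885 = 1.304
The oscillator's own cycle count is N = f × τ where τ is the proper time aboard the spacecraft. τ = Δt/γ = 0.779/1.304 = 0.5976 years = 1.886×10⁷ s.
N = 1.54×10⁹ × 1.886×10⁷ = 2.904×10¹⁶.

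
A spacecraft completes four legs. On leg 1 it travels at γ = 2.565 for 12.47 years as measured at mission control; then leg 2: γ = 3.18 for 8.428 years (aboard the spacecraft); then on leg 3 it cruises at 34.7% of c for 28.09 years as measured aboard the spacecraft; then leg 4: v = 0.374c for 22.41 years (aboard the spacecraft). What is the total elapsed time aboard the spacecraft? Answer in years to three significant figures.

τ = 63.8 years

Leg 1: γ = 2.565; τ_1 = 12.47/2.565 = 4.862 years.
Leg 2: 8.428 years is already measured aboard the spacecraft.
Leg 3: 28.09 years is already measured aboard the spacecraft.
Leg 4: 22.41 years is already measured aboard the spacecraft.
Total: 4.862 + 8.428 + 28.09 + 22.41 years.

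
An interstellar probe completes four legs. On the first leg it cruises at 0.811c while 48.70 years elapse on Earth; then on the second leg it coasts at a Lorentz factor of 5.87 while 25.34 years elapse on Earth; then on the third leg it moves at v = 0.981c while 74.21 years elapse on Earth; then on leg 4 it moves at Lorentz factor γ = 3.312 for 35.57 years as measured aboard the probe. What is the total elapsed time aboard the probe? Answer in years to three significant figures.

τ = 82.8 years

Leg 1: γ = 1/√(1 − 0.811²) = 1/√0.3423 = 1.709; τ_1 = 48.70/1.709 = 28.49 years.
Leg 2: γ = 5.87; τ_2 = 25.34/5.870 = 4.317 years.
Leg 3: γ = 1/√(1 − 0.981²) = 1/√0.03764 = 5.154; τ_3 = 74.21/5.154 = 14.40 years.
Leg 4: 35.57 years is already measured aboard the probe.
Total: 28.49 + 4.317 + 14.40 + 35.57 years.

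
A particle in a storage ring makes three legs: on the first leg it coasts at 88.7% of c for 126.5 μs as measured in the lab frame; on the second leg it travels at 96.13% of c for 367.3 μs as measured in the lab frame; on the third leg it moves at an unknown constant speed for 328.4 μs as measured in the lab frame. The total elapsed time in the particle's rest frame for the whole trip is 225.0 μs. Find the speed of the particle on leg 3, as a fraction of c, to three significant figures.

β = 0.980

Leg 1: β = 0.887; γ = 1/√(1 − 0.887²) = 1/√0.2132 = 2.166; τ_1 = 126.5/2.166 = 58.41 μs.
Leg 2: β = 0.9613; γ = 1/√(1 − 0.9613²) = 1/√0.07590 = 3.630; τ_2 = 367.3/3.630 = 101.2 μs.
Leg 3: speed unknown; τ_3 = 328.4/γ_3.
Total proper time: 58.41 + 101.2 + τ_3 = 225.0, so τ_3 = 225.0 − 159.6 = 65.39 μs.
γ_3 = 328.4/65.39 = 5.022; β = √(1 − 1/γ²) = √0.9603.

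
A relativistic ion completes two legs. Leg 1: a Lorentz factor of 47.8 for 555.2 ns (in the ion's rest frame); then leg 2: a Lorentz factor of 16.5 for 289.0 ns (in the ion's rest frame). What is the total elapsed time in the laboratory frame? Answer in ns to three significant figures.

Δt = 3.13×10⁴ ns

Leg 1: γ = 47.8; Δt_1 = 47.80 × 555.2 = 2.654×10⁴ ns.
Leg 2: γ = 16.5; Δt_2 = 16.50 × 289.0 = 4769 ns.
Total: 2.654×10⁴ + 4769 ns.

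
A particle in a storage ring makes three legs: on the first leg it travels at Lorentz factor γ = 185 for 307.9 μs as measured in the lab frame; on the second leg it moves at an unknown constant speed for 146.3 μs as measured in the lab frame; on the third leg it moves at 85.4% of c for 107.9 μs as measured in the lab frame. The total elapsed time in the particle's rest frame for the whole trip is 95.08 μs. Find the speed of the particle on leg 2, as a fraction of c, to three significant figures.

Leg 1: γ = 185; τ_1 = 307.9/185.0 = 1.664 μs.
Leg 2: speed unknown; τ_2 = 146.3/γ_2.
Leg 3: β = 0.854; γ = 1/√(1 − 0.854²) = 1/√0.2707 = 1.922; τ_3 = 107.9/1.922 = 56.14 μs.
Total proper time: 1.664 + τ_2 + 56.14 = 95.08, so τ_2 = 95.08 − 57.80 = 37.28 μs.
γ_2 = 146.3/37.28 = 3.925; β = √(1 − 1/γ²) = √0.9351.

β = 0.967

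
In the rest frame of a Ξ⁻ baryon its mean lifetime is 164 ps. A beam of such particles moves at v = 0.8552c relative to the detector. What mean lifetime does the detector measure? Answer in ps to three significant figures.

γ = 1/√(1 − 0.8552²) = 1/√0.2686 = 1.929
The rest-frame lifetime is the proper time; the lab measures the dilated interval Δt = γτ₀ = 1.929 × 164 ps.

Δt = 316 ps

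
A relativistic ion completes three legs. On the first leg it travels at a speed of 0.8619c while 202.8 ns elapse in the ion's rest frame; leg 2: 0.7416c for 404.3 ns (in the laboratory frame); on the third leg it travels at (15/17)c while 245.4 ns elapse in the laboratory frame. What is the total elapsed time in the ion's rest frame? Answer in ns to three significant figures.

Leg 1: 202.8 ns is already measured in the ion's rest frame.
Leg 2: γ = 1/√(1 − 0.7416²) = 1/√0.4500 = 1.491; τ_2 = 404.3/1.491 = 271.2 ns.
Leg 3: γ = 1/√(1 − (15/17)²) = 17/8 = 2.125; τ_3 = 245.4/2.125 = 115.5 ns.
Total: 202.8 + 271.2 + 115.5 ns.

τ = 590 ns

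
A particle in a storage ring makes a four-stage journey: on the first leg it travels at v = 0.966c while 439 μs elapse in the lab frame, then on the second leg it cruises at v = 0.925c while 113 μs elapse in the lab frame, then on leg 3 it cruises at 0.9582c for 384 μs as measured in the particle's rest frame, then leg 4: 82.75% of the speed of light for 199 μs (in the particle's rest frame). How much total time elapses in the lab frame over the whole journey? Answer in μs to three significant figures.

Leg 1: 439 μs is already measured in the lab frame.
Leg 2: 113 μs is already measured in the lab frame.
Leg 3: γ = 1/√(1 − 0.9582²) = 1/√0.08185 = 3.495; Δt_3 = 3.495 × 384 = 1342 μs.
Leg 4: β = 0.8275; γ = 1/√(1 − 0.8275²) = 1/√0.3152 = 1.781; Δt_4 = 1.781 × 199 = 354.4 μs.
Total: 439.0 + 113.0 + 1342 + 354.4 μs.

Δt = 2250 μs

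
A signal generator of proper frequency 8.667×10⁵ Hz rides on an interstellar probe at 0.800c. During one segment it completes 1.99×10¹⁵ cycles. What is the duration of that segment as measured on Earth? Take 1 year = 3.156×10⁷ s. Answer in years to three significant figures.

Δt = 121 years

γ = 1/√(1 − 0.800²) = 5/3 ≈ 1.667
Proper time for N cycles: τ = N/f = 1.99×10¹⁵/(8.667×10⁵) = 2.296×10⁹ s = 72.75 years.
Lab-frame duration Δt = γτ = 1.667 × 72.75 = 121.3 years.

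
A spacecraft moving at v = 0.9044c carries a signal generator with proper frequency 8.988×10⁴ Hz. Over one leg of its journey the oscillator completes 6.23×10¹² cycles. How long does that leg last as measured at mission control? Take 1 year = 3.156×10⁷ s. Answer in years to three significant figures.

γ = 1/√(1 − 0.9044²) = 1/√0.1821 = 2.344
Proper time for N cycles: τ = N/f = 6.23×10¹²/(8.988×10⁴) = 6.931×10⁷ s = 2.196 years.
Lab-frame duration Δt = γτ = 2.344 × 2.196 = 5.147 years.

Δt = 5.15 years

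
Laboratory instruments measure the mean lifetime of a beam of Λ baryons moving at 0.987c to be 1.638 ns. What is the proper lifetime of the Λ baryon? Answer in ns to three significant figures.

τ₀ = 0.263 ns

γ = 1/√(1 − 0.987²) = 1/√0.02583 = 6.222
The lab-frame lifetime is the dilated interval; the proper lifetime is τ₀ = Δt/γ = 1.638/6.222 ns.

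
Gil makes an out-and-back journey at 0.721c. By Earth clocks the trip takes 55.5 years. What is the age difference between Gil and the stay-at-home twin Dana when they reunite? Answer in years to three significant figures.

γ = 1/√(1 − 0.721²) = 1/√0.4802 = 1.443
Gil's elapsed proper time: τ = 55.5/1.443 = 38.46 years.
Age gap = Δt − τ = 55.5 − 38.46 years.

Δt − τ = 17.0 years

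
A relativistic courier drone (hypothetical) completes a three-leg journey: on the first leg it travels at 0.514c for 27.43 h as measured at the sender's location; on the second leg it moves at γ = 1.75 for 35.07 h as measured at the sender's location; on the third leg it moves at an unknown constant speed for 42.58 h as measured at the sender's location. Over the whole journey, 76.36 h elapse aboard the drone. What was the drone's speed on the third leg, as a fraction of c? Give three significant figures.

β = 0.638

Leg 1: γ = 1/√(1 − 0.514²) = 1/√0.7358 = 1.166; τ_1 = 27.43/1.166 = 23.53 h.
Leg 2: γ = 1.75; τ_2 = 35.07/1.750 = 20.04 h.
Leg 3: speed unknown; τ_3 = 42.58/γ_3.
Total proper time: 23.53 + 20.04 + τ_3 = 76.36, so τ_3 = 76.36 − 43.57 = 32.79 h.
γ_3 = 42.58/32.79 = 1.299; β = √(1 − 1/γ²) = √0.4069.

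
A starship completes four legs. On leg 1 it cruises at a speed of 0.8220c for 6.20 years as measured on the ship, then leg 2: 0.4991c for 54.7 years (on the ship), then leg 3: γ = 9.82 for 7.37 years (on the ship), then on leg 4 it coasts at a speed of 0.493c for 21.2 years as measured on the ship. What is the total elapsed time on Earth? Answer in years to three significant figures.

Δt = 171 years

Leg 1: γ = 1/√(1 − 0.8220²) = 1/√0.3243 = 1.756; Δt_1 = 1.756 × 6.20 = 10.89 years.
Leg 2: γ = 1/√(1 − 0.4991²) = 1/√0.7509 = 1.154; Δt_2 = 1.154 × 54.7 = 63.12 years.
Leg 3: γ = 9.82; Δt_3 = 9.820 × 7.37 = 72.37 years.
Leg 4: γ = 1/√(1 − 0.493²) = 1/√0.7570 = 1.149; Δt_4 = 1.149 × 21.2 = 24.37 years.
Total: 10.89 + 63.12 + 72.37 + 24.37 years.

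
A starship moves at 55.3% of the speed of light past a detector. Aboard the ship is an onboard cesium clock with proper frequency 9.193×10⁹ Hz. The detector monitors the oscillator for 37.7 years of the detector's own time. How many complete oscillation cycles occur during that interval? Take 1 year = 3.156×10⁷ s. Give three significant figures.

β = 0.553; γ = 1/√(1 − 0.553²) = 1/√0.6942 = 1.200
During 37.7 years of lab time, the oscillator's proper time advances by τ = Δt/γ = 37.7/1.200 = 31.41 years = 9.913×10⁸ s.
N = f × τ = 9.193×10⁹ × 9.913×10⁸ = 9.113×10¹⁸.

N = 9.11×10¹⁸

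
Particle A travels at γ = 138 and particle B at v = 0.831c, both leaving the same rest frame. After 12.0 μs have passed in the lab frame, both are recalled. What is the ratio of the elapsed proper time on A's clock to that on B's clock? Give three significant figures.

τ_A/τ_B = 0.0130

A: γ = 138. B: γ = 1/√(1 − 0.831²) = 1/√0.3094 = 1.798.
τ_A/τ_B = γ_B/γ_A = 1.798/138.0 = 0.01303, so τ_A/τ_B = 0.01303.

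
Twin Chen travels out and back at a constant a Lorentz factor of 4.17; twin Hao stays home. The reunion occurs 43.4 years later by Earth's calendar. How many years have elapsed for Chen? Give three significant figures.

τ = 10.4 years

γ = 4.17
Chen's clock measures proper time along the trip: τ = Δt/γ = 43.4/4.170 years.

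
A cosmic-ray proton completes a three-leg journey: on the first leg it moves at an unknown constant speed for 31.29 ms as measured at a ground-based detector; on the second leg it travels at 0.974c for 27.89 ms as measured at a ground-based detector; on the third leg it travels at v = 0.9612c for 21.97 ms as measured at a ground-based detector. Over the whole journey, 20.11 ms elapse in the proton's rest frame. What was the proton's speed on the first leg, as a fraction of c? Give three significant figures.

Leg 1: speed unknown; τ_1 = 31.29/γ_1.
Leg 2: γ = 1/√(1 − 0.974²) = 1/√0.05132 = 4.414; τ_2 = 27.89/4.414 = 6.318 ms.
Leg 3: γ = 1/√(1 − 0.9612²) = 1/√0.07609 = 3.625; τ_3 = 21.97/3.625 = 6.060 ms.
Total proper time: τ_1 + 6.318 + 6.060 = 20.11, so τ_1 = 20.11 − 12.38 = 7.731 ms.
γ_1 = 31.29/7.731 = 4.047; β = √(1 − 1/γ²) = √0.9390.

β = 0.969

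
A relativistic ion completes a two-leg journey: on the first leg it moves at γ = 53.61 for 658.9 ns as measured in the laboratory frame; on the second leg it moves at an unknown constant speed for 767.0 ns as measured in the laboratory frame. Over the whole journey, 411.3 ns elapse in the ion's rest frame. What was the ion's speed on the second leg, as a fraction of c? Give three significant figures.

Leg 1: γ = 53.61; τ_1 = 658.9/53.61 = 12.29 ns.
Leg 2: speed unknown; τ_2 = 767.0/γ_2.
Total proper time: 12.29 + τ_2 = 411.3, so τ_2 = 411.3 − 12.29 = 399.0 ns.
γ_2 = 767.0/399.0 = 1.922; β = √(1 − 1/γ²) = √0.7294.

β = 0.854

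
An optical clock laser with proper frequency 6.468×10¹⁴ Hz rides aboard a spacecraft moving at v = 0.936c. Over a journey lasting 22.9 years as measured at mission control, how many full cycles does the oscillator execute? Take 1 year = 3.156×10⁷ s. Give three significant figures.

N = 1.65×10²³

γ = 1/√(1 − 0.936²) = 1/√0.1239 = 2.841
The oscillator's own cycle count is N = f × τ where τ is the proper time aboard the spacecraft. τ = Δt/γ = 22.9/2.841 = 8.061 years = 2.544×10⁸ s.
N = 6.468×10¹⁴ × 2.544×10⁸ = 1.645×10²³.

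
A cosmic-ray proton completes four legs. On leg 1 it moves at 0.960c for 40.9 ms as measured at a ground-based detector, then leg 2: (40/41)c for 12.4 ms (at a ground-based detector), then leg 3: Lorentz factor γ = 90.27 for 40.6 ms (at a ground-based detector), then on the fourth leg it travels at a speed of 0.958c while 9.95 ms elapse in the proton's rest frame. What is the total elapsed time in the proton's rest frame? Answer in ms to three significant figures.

Leg 1: γ = 1/√(1 − 0.960²) = 25/7 ≈ 3.571; τ_1 = 40.9/3.571 = 11.45 ms.
Leg 2: γ = 1/√(1 − (40/41)²) = 41/9 ≈ 4.556; τ_2 = 12.4/4.556 = 2.722 ms.
Leg 3: γ = 90.27; τ_3 = 40.6/90.27 = 0.4498 ms.
Leg 4: 9.95 ms is already measured in the proton's rest frame.
Total: 11.45 + 2.722 + 0.4498 + 9.950 ms.

τ = 24.6 ms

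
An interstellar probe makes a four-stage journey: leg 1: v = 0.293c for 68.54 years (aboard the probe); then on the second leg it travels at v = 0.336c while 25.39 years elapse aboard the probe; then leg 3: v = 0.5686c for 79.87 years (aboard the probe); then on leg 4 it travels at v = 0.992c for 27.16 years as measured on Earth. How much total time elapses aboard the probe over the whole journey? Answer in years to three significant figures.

τ = 177 years

Leg 1: 68.54 years is already measured aboard the probe.
Leg 2: 25.39 years is already measured aboard the probe.
Leg 3: 79.87 years is already measured aboard the probe.
Leg 4: γ = 1/√(1 − 0.992²) = 1/√0.01594 = 7.922; τ_4 = 27.16/7.922 = 3.429 years.
Total: 68.54 + 25.39 + 79.87 + 3.429 years.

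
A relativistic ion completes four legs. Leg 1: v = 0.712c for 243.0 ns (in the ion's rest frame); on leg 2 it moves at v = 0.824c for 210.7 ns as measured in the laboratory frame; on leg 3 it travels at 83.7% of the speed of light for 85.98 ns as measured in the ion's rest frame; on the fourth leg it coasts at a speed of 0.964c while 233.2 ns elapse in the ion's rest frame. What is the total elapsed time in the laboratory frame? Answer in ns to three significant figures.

Leg 1: γ = 1/√(1 − 0.712²) = 1/√0.4931 = 1.424; Δt_1 = 1.424 × 243.0 = 346.1 ns.
Leg 2: 210.7 ns is already measured in the laboratory frame.
Leg 3: β = 0.837; γ = 1/√(1 − 0.837²) = 1/√0.2994 = 1.827; Δt_3 = 1.827 × 85.98 = 157.1 ns.
Leg 4: γ = 1/√(1 − 0.964²) = 1/√0.07070 = 3.761; Δt_4 = 3.761 × 233.2 = 877.0 ns.
Total: 346.1 + 210.7 + 157.1 + 877.0 ns.

Δt = 1590 ns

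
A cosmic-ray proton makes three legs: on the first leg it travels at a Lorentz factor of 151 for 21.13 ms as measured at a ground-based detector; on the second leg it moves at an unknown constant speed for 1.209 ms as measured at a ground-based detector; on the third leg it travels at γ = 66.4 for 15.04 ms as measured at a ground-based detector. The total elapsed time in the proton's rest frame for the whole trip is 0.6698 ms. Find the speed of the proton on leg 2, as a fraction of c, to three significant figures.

β = 0.968

Leg 1: γ = 151; τ_1 = 21.13/151.0 = 0.1399 ms.
Leg 2: speed unknown; τ_2 = 1.209/γ_2.
Leg 3: γ = 66.4; τ_3 = 15.04/66.40 = 0.2265 ms.
Total proper time: 0.1399 + τ_2 + 0.2265 = 0.6698, so τ_2 = 0.6698 − 0.3664 = 0.3034 ms.
γ_2 = 1.209/0.3034 = 3.985; β = √(1 − 1/γ²) = √0.9370.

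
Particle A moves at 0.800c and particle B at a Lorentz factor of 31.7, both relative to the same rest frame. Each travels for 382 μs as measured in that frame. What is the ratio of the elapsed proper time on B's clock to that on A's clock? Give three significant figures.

A: γ = 1/√(1 − 0.800²) = 5/3 ≈ 1.667. B: γ = 31.7.
τ_A/τ_B = γ_B/γ_A = 31.70/1.667 = 19.02, so τ_B/τ_A = 0.05258.

τ_B/τ_A = 0.0526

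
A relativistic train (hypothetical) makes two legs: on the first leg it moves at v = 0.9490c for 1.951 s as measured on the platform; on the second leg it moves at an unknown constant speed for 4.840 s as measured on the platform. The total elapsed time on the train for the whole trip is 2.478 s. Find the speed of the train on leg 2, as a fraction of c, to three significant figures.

Leg 1: γ = 1/√(1 − 0.9490²) = 1/√0.09940 = 3.172; τ_1 = 1.951/3.172 = 0.6151 s.
Leg 2: speed unknown; τ_2 = 4.840/γ_2.
Total proper time: 0.6151 + τ_2 = 2.478, so τ_2 = 2.478 − 0.6151 = 1.863 s.
γ_2 = 4.840/1.863 = 2.598; β = √(1 − 1/γ²) = √0.8519.

β = 0.923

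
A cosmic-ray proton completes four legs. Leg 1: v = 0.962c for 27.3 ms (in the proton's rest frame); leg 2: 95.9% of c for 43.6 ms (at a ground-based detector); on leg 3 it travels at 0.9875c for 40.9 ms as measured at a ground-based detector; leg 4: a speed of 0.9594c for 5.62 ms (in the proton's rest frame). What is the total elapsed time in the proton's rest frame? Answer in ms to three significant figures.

Leg 1: 27.3 ms is already measured in the proton's rest frame.
Leg 2: β = 0.959; γ = 1/√(1 − 0.959²) = 1/√0.08032 = 3.529; τ_2 = 43.6/3.529 = 12.36 ms.
Leg 3: γ = 1/√(1 − 0.9875²) = 1/√0.02484 = 6.344; τ_3 = 40.9/6.344 = 6.447 ms.
Leg 4: 5.62 ms is already measured in the proton's rest frame.
Total: 27.30 + 12.36 + 6.447 + 5.620 ms.

τ = 51.7 ms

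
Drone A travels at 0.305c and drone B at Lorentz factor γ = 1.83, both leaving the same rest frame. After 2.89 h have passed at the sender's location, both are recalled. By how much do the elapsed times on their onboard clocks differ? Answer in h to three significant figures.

A: γ = 1/√(1 − 0.305²) = 1/√0.9070 = 1.050; τ_A = 2.89/1.050 = 2.752 h.
B: γ = 1.83; τ_B = 2.89/1.830 = 1.579 h.

|τ_A − τ_B| = 1.17 h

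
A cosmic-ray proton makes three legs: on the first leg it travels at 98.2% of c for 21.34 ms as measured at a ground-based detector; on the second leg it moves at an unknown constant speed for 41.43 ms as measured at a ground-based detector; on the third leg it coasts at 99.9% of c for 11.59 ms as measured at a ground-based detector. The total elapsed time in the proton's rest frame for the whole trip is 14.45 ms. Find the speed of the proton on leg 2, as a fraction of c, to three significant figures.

β = 0.971

Leg 1: β = 0.982; γ = 1/√(1 − 0.982²) = 1/√0.03568 = 5.294; τ_1 = 21.34/5.294 = 4.031 ms.
Leg 2: speed unknown; τ_2 = 41.43/γ_2.
Leg 3: β = 0.999; γ = 1/√(1 − 0.999²) = 1/√0.001999 = 22.37; τ_3 = 11.59/22.37 = 0.5182 ms.
Total proper time: 4.031 + τ_2 + 0.5182 = 14.45, so τ_2 = 14.45 − 4.549 = 9.901 ms.
γ_2 = 41.43/9.901 = 4.184; β = √(1 − 1/γ²) = √0.9429.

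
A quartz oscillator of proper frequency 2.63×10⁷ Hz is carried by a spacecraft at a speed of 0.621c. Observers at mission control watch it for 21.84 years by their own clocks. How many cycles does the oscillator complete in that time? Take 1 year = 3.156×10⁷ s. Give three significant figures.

N = 1.42×10¹⁶

γ = 1/√(1 − 0.621²) = 1/√0.6144 = 1.276
During 21.84 years of lab time, the oscillator's proper time advances by τ = Δt/γ = 21.84/1.276 = 17.12 years = 5.403×10⁸ s.
N = f × τ = 2.63×10⁷ × 5.403×10⁸ = 1.421×10¹⁶.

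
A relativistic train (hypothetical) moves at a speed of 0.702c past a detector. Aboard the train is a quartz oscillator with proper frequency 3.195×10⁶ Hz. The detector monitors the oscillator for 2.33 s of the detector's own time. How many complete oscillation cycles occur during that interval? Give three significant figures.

γ = 1/√(1 − 0.702²) = 1/√0.5072 = 1.404
During 2.33 s of lab time, the oscillator's proper time advances by τ = Δt/γ = 2.33/1.404 = 1.659 s = 1.659×10⁰ s.
N = f × τ = 3.195×10⁶ × 1.659×10⁰ = 5.302×10⁶.

N = 5.30×10⁶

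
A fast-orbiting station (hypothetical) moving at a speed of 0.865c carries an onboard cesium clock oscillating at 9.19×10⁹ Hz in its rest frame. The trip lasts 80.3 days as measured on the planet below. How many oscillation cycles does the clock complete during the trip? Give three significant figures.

γ = 1/√(1 − 0.865²) = 1/√0.2518 = 1.993
The oscillator's own cycle count is N = f × τ where τ is the proper time aboard the station. τ = Δt/γ = 80.3/1.993 = 40.29 days = 3.481×10⁶ s.
N = 9.19×10⁹ × 3.481×10⁶ = 3.199×10¹⁶.

N = 3.20×10¹⁶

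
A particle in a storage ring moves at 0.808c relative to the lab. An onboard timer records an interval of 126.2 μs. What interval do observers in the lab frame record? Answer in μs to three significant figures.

Δt = 214 μs

γ = 1/√(1 − 0.808²) = 1/√0.3471 = 1.697
The interval measured in the particle's rest frame is the proper time (both events occur at the same place in that frame); the lab-frame interval is Δt = γτ = 1.697 × 126.2 μs.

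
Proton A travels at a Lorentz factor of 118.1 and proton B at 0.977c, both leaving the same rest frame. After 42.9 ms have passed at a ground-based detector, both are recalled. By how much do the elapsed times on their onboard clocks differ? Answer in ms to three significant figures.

A: γ = 118.1; τ_A = 42.9/118.1 = 0.3633 ms.
B: γ = 1/√(1 − 0.977²) = 1/√0.04547 = 4.690; τ_B = 42.9/4.690 = 9.148 ms.

|τ_A − τ_B| = 8.78 ms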